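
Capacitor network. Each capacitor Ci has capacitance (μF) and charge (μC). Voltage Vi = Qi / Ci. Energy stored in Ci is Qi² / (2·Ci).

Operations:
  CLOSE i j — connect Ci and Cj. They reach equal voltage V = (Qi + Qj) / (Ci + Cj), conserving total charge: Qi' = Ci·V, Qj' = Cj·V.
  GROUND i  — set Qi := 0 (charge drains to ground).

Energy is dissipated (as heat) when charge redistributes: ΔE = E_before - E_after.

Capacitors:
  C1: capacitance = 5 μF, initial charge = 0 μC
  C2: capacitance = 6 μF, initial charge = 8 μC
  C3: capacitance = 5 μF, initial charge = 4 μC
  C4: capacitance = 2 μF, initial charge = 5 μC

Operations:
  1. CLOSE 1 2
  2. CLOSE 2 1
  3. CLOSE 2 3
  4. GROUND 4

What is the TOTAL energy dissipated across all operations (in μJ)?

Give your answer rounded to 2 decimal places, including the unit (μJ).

Answer: 8.68 μJ

Derivation:
Initial: C1(5μF, Q=0μC, V=0.00V), C2(6μF, Q=8μC, V=1.33V), C3(5μF, Q=4μC, V=0.80V), C4(2μF, Q=5μC, V=2.50V)
Op 1: CLOSE 1-2: Q_total=8.00, C_total=11.00, V=0.73; Q1=3.64, Q2=4.36; dissipated=2.424
Op 2: CLOSE 2-1: Q_total=8.00, C_total=11.00, V=0.73; Q2=4.36, Q1=3.64; dissipated=0.000
Op 3: CLOSE 2-3: Q_total=8.36, C_total=11.00, V=0.76; Q2=4.56, Q3=3.80; dissipated=0.007
Op 4: GROUND 4: Q4=0; energy lost=6.250
Total dissipated: 8.681 μJ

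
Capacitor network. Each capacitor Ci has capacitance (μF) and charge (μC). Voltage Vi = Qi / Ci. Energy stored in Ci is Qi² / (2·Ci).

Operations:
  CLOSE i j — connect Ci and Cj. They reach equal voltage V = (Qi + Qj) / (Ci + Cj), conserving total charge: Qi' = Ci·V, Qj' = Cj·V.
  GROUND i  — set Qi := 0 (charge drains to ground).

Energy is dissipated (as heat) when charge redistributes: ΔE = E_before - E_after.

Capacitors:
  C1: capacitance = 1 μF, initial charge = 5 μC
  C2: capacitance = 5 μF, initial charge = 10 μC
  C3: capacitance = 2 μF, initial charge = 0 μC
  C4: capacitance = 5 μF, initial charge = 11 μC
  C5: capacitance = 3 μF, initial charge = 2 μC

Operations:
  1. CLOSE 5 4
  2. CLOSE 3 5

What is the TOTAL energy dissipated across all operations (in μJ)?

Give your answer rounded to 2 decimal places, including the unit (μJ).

Initial: C1(1μF, Q=5μC, V=5.00V), C2(5μF, Q=10μC, V=2.00V), C3(2μF, Q=0μC, V=0.00V), C4(5μF, Q=11μC, V=2.20V), C5(3μF, Q=2μC, V=0.67V)
Op 1: CLOSE 5-4: Q_total=13.00, C_total=8.00, V=1.62; Q5=4.88, Q4=8.12; dissipated=2.204
Op 2: CLOSE 3-5: Q_total=4.88, C_total=5.00, V=0.97; Q3=1.95, Q5=2.92; dissipated=1.584
Total dissipated: 3.789 μJ

Answer: 3.79 μJ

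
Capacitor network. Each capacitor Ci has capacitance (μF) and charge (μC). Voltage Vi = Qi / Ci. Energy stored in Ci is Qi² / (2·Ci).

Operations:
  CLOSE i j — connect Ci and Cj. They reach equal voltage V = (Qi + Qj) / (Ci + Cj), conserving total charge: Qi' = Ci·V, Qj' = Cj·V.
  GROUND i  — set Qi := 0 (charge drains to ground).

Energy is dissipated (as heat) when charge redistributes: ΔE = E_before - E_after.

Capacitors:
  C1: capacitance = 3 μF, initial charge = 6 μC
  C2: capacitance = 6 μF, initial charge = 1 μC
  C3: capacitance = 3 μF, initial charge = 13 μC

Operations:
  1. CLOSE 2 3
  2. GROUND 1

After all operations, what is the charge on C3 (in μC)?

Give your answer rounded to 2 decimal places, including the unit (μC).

Answer: 4.67 μC

Derivation:
Initial: C1(3μF, Q=6μC, V=2.00V), C2(6μF, Q=1μC, V=0.17V), C3(3μF, Q=13μC, V=4.33V)
Op 1: CLOSE 2-3: Q_total=14.00, C_total=9.00, V=1.56; Q2=9.33, Q3=4.67; dissipated=17.361
Op 2: GROUND 1: Q1=0; energy lost=6.000
Final charges: Q1=0.00, Q2=9.33, Q3=4.67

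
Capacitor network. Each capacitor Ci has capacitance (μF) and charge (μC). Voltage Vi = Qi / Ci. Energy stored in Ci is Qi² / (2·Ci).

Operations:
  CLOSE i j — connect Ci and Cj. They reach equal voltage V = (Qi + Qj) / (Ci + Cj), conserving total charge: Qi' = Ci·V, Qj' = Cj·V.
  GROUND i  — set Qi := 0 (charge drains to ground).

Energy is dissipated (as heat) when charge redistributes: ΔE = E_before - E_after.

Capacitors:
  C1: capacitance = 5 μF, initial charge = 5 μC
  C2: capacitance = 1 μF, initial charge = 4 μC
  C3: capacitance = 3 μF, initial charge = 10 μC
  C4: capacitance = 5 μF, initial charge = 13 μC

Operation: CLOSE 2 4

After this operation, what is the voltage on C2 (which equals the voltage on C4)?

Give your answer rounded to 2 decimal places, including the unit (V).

Answer: 2.83 V

Derivation:
Initial: C1(5μF, Q=5μC, V=1.00V), C2(1μF, Q=4μC, V=4.00V), C3(3μF, Q=10μC, V=3.33V), C4(5μF, Q=13μC, V=2.60V)
Op 1: CLOSE 2-4: Q_total=17.00, C_total=6.00, V=2.83; Q2=2.83, Q4=14.17; dissipated=0.817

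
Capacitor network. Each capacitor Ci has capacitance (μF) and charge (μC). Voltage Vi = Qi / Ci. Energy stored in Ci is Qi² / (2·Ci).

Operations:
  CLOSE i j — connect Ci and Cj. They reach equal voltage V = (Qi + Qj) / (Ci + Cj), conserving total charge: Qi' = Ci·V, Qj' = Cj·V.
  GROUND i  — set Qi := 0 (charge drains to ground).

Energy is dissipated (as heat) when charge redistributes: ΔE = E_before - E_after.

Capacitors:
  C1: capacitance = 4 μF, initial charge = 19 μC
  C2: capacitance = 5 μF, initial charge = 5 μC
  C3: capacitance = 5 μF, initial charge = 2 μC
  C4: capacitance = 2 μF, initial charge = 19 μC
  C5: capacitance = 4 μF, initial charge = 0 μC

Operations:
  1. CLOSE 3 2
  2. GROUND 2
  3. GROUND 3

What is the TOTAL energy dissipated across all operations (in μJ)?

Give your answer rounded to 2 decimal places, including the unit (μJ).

Answer: 2.90 μJ

Derivation:
Initial: C1(4μF, Q=19μC, V=4.75V), C2(5μF, Q=5μC, V=1.00V), C3(5μF, Q=2μC, V=0.40V), C4(2μF, Q=19μC, V=9.50V), C5(4μF, Q=0μC, V=0.00V)
Op 1: CLOSE 3-2: Q_total=7.00, C_total=10.00, V=0.70; Q3=3.50, Q2=3.50; dissipated=0.450
Op 2: GROUND 2: Q2=0; energy lost=1.225
Op 3: GROUND 3: Q3=0; energy lost=1.225
Total dissipated: 2.900 μJ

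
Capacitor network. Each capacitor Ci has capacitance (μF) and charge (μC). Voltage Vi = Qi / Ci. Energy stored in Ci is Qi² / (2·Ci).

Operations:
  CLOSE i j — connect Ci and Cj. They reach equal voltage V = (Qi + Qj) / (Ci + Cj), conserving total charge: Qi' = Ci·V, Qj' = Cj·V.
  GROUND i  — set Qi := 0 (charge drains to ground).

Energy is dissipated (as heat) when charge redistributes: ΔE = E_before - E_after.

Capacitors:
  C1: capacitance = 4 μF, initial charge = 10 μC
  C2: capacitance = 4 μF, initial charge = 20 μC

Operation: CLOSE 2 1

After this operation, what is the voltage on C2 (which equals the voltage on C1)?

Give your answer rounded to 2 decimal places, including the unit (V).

Initial: C1(4μF, Q=10μC, V=2.50V), C2(4μF, Q=20μC, V=5.00V)
Op 1: CLOSE 2-1: Q_total=30.00, C_total=8.00, V=3.75; Q2=15.00, Q1=15.00; dissipated=6.250

Answer: 3.75 V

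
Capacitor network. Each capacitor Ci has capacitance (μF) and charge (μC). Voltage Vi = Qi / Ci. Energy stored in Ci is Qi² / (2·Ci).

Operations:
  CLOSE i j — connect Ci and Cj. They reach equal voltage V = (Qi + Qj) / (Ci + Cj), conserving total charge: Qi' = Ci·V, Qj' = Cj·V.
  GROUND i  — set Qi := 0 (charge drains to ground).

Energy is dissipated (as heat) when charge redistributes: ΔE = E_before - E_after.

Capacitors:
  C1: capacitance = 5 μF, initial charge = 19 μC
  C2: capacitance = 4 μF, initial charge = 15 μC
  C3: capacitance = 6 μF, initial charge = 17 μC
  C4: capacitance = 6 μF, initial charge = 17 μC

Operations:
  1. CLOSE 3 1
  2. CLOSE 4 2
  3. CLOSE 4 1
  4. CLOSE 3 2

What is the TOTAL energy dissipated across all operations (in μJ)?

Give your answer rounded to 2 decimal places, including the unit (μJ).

Initial: C1(5μF, Q=19μC, V=3.80V), C2(4μF, Q=15μC, V=3.75V), C3(6μF, Q=17μC, V=2.83V), C4(6μF, Q=17μC, V=2.83V)
Op 1: CLOSE 3-1: Q_total=36.00, C_total=11.00, V=3.27; Q3=19.64, Q1=16.36; dissipated=1.274
Op 2: CLOSE 4-2: Q_total=32.00, C_total=10.00, V=3.20; Q4=19.20, Q2=12.80; dissipated=1.008
Op 3: CLOSE 4-1: Q_total=35.56, C_total=11.00, V=3.23; Q4=19.40, Q1=16.17; dissipated=0.007
Op 4: CLOSE 3-2: Q_total=32.44, C_total=10.00, V=3.24; Q3=19.46, Q2=12.97; dissipated=0.006
Total dissipated: 2.296 μJ

Answer: 2.30 μJ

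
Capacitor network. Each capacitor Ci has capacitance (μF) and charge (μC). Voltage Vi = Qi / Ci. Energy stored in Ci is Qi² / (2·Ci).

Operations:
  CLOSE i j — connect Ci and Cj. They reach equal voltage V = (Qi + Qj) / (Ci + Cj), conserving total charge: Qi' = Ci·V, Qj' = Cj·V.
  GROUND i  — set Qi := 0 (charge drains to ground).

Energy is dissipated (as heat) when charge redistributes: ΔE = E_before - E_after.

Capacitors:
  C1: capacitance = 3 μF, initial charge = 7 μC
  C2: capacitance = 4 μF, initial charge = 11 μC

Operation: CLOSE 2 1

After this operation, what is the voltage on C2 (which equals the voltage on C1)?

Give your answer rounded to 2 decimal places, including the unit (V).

Initial: C1(3μF, Q=7μC, V=2.33V), C2(4μF, Q=11μC, V=2.75V)
Op 1: CLOSE 2-1: Q_total=18.00, C_total=7.00, V=2.57; Q2=10.29, Q1=7.71; dissipated=0.149

Answer: 2.57 V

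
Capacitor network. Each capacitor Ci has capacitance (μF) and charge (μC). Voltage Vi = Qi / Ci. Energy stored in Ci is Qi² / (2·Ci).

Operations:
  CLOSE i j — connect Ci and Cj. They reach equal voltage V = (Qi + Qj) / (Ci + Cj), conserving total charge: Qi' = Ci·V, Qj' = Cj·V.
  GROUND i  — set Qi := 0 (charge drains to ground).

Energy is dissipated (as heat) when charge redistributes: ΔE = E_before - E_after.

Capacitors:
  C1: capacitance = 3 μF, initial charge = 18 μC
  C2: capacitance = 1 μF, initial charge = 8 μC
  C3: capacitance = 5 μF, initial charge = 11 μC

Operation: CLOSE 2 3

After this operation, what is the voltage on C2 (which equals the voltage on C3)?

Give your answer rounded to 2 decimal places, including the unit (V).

Initial: C1(3μF, Q=18μC, V=6.00V), C2(1μF, Q=8μC, V=8.00V), C3(5μF, Q=11μC, V=2.20V)
Op 1: CLOSE 2-3: Q_total=19.00, C_total=6.00, V=3.17; Q2=3.17, Q3=15.83; dissipated=14.017

Answer: 3.17 V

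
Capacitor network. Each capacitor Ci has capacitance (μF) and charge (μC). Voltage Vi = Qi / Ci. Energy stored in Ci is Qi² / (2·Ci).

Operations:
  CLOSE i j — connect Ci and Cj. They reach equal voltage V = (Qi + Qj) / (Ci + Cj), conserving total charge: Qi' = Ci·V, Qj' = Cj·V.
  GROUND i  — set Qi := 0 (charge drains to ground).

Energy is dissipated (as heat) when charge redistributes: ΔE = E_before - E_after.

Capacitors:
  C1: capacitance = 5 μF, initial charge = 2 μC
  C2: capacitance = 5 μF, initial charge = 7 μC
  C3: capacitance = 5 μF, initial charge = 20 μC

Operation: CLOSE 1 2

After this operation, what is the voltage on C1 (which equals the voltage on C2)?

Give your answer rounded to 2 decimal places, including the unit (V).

Initial: C1(5μF, Q=2μC, V=0.40V), C2(5μF, Q=7μC, V=1.40V), C3(5μF, Q=20μC, V=4.00V)
Op 1: CLOSE 1-2: Q_total=9.00, C_total=10.00, V=0.90; Q1=4.50, Q2=4.50; dissipated=1.250

Answer: 0.90 V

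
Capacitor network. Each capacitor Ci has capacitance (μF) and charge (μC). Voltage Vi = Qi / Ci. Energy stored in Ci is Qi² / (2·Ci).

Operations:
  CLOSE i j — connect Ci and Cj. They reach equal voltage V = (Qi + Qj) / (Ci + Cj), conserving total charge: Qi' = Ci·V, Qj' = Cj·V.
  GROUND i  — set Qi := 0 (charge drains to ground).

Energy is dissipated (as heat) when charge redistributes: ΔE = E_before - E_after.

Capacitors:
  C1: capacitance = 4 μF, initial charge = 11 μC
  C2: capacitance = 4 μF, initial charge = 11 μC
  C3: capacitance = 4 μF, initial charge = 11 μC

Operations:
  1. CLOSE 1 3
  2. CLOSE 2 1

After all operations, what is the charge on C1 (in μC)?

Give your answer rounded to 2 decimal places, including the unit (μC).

Answer: 11.00 μC

Derivation:
Initial: C1(4μF, Q=11μC, V=2.75V), C2(4μF, Q=11μC, V=2.75V), C3(4μF, Q=11μC, V=2.75V)
Op 1: CLOSE 1-3: Q_total=22.00, C_total=8.00, V=2.75; Q1=11.00, Q3=11.00; dissipated=0.000
Op 2: CLOSE 2-1: Q_total=22.00, C_total=8.00, V=2.75; Q2=11.00, Q1=11.00; dissipated=0.000
Final charges: Q1=11.00, Q2=11.00, Q3=11.00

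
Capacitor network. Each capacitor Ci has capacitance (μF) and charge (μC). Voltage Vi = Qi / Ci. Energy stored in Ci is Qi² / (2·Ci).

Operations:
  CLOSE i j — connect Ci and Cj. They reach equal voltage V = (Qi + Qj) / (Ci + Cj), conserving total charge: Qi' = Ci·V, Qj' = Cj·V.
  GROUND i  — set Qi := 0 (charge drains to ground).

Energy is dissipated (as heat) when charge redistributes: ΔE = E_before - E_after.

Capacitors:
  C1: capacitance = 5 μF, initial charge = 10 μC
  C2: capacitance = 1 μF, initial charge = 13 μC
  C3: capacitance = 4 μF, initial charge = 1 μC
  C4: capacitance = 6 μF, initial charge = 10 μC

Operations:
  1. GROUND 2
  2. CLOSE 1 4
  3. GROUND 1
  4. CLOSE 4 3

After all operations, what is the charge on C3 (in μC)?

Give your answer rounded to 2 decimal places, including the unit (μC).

Answer: 4.76 μC

Derivation:
Initial: C1(5μF, Q=10μC, V=2.00V), C2(1μF, Q=13μC, V=13.00V), C3(4μF, Q=1μC, V=0.25V), C4(6μF, Q=10μC, V=1.67V)
Op 1: GROUND 2: Q2=0; energy lost=84.500
Op 2: CLOSE 1-4: Q_total=20.00, C_total=11.00, V=1.82; Q1=9.09, Q4=10.91; dissipated=0.152
Op 3: GROUND 1: Q1=0; energy lost=8.264
Op 4: CLOSE 4-3: Q_total=11.91, C_total=10.00, V=1.19; Q4=7.15, Q3=4.76; dissipated=2.951
Final charges: Q1=0.00, Q2=0.00, Q3=4.76, Q4=7.15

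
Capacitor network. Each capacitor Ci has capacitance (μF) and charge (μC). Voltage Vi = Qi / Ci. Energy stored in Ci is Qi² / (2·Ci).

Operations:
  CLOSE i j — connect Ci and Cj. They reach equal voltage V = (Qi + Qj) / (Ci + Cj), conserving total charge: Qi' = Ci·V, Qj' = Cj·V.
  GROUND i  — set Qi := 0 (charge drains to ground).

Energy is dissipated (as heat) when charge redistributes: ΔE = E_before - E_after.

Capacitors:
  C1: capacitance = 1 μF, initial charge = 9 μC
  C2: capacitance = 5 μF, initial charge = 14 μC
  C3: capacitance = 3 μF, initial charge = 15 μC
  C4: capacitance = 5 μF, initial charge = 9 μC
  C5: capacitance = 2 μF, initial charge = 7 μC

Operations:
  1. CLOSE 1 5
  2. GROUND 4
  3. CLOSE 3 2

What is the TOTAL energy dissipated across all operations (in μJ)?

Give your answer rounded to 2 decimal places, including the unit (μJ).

Initial: C1(1μF, Q=9μC, V=9.00V), C2(5μF, Q=14μC, V=2.80V), C3(3μF, Q=15μC, V=5.00V), C4(5μF, Q=9μC, V=1.80V), C5(2μF, Q=7μC, V=3.50V)
Op 1: CLOSE 1-5: Q_total=16.00, C_total=3.00, V=5.33; Q1=5.33, Q5=10.67; dissipated=10.083
Op 2: GROUND 4: Q4=0; energy lost=8.100
Op 3: CLOSE 3-2: Q_total=29.00, C_total=8.00, V=3.62; Q3=10.88, Q2=18.12; dissipated=4.537
Total dissipated: 22.721 μJ

Answer: 22.72 μJ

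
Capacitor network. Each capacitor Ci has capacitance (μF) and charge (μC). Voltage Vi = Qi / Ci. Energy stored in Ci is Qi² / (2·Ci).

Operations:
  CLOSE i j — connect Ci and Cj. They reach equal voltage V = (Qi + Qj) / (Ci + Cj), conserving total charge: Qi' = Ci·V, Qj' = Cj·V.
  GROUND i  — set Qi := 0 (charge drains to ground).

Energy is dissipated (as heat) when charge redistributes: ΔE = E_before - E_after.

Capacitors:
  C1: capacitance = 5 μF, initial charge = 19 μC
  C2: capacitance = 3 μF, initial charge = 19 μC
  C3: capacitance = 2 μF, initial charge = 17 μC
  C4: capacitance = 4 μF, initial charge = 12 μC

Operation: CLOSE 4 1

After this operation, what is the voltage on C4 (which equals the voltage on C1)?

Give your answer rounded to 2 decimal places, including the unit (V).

Initial: C1(5μF, Q=19μC, V=3.80V), C2(3μF, Q=19μC, V=6.33V), C3(2μF, Q=17μC, V=8.50V), C4(4μF, Q=12μC, V=3.00V)
Op 1: CLOSE 4-1: Q_total=31.00, C_total=9.00, V=3.44; Q4=13.78, Q1=17.22; dissipated=0.711

Answer: 3.44 V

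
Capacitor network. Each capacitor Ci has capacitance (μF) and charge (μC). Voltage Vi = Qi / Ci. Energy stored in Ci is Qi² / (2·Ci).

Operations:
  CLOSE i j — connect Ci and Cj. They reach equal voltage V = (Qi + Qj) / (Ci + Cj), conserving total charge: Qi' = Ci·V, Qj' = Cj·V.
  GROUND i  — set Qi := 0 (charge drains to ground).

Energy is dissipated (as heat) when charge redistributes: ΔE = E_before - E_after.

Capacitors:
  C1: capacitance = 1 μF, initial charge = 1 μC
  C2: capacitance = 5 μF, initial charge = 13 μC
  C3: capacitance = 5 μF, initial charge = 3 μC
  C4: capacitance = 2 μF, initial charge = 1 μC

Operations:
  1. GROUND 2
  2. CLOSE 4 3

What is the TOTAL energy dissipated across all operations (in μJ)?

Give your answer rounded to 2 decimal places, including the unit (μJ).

Answer: 16.91 μJ

Derivation:
Initial: C1(1μF, Q=1μC, V=1.00V), C2(5μF, Q=13μC, V=2.60V), C3(5μF, Q=3μC, V=0.60V), C4(2μF, Q=1μC, V=0.50V)
Op 1: GROUND 2: Q2=0; energy lost=16.900
Op 2: CLOSE 4-3: Q_total=4.00, C_total=7.00, V=0.57; Q4=1.14, Q3=2.86; dissipated=0.007
Total dissipated: 16.907 μJ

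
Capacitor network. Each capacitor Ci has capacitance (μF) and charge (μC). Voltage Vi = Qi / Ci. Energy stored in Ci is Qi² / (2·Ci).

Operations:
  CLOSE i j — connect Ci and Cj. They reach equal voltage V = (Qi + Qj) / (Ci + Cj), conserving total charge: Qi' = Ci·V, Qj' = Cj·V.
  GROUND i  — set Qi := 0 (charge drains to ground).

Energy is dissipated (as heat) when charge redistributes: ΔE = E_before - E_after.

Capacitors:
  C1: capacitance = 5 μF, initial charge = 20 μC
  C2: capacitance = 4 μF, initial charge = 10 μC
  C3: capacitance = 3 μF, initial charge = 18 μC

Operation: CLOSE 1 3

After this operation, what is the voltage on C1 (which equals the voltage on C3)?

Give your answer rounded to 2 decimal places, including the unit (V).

Initial: C1(5μF, Q=20μC, V=4.00V), C2(4μF, Q=10μC, V=2.50V), C3(3μF, Q=18μC, V=6.00V)
Op 1: CLOSE 1-3: Q_total=38.00, C_total=8.00, V=4.75; Q1=23.75, Q3=14.25; dissipated=3.750

Answer: 4.75 V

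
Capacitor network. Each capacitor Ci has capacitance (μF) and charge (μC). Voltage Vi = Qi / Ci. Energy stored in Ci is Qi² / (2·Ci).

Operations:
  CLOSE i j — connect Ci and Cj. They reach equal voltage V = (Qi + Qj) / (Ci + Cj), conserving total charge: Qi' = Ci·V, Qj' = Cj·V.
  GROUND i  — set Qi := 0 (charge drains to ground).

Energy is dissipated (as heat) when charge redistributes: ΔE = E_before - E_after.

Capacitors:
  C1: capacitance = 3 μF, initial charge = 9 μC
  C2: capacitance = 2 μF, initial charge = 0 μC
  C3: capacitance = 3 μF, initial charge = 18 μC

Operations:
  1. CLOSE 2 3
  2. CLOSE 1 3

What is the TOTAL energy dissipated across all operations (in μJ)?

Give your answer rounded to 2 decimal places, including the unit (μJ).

Answer: 21.87 μJ

Derivation:
Initial: C1(3μF, Q=9μC, V=3.00V), C2(2μF, Q=0μC, V=0.00V), C3(3μF, Q=18μC, V=6.00V)
Op 1: CLOSE 2-3: Q_total=18.00, C_total=5.00, V=3.60; Q2=7.20, Q3=10.80; dissipated=21.600
Op 2: CLOSE 1-3: Q_total=19.80, C_total=6.00, V=3.30; Q1=9.90, Q3=9.90; dissipated=0.270
Total dissipated: 21.870 μJ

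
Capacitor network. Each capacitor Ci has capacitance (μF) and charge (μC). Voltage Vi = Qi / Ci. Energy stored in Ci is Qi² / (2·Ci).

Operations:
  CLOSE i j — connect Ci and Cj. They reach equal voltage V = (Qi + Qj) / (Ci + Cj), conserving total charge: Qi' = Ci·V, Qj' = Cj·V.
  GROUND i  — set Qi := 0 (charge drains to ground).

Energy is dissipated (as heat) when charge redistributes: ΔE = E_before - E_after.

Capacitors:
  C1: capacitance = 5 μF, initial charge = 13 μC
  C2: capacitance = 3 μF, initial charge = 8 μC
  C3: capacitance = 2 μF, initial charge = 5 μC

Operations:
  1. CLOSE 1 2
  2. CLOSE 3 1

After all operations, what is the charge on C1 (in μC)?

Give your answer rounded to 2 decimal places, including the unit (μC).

Initial: C1(5μF, Q=13μC, V=2.60V), C2(3μF, Q=8μC, V=2.67V), C3(2μF, Q=5μC, V=2.50V)
Op 1: CLOSE 1-2: Q_total=21.00, C_total=8.00, V=2.62; Q1=13.12, Q2=7.88; dissipated=0.004
Op 2: CLOSE 3-1: Q_total=18.12, C_total=7.00, V=2.59; Q3=5.18, Q1=12.95; dissipated=0.011
Final charges: Q1=12.95, Q2=7.88, Q3=5.18

Answer: 12.95 μC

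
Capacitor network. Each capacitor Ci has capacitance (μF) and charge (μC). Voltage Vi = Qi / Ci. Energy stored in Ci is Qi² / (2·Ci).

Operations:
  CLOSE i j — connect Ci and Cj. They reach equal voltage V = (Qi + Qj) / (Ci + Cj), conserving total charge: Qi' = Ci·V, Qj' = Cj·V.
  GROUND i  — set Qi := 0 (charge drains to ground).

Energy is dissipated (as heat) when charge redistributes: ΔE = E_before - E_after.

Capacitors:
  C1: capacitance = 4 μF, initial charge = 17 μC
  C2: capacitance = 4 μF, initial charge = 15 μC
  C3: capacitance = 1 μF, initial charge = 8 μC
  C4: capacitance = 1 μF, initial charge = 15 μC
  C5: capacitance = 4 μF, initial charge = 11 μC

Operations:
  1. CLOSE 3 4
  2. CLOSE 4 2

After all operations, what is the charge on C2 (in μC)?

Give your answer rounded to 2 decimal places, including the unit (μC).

Answer: 21.20 μC

Derivation:
Initial: C1(4μF, Q=17μC, V=4.25V), C2(4μF, Q=15μC, V=3.75V), C3(1μF, Q=8μC, V=8.00V), C4(1μF, Q=15μC, V=15.00V), C5(4μF, Q=11μC, V=2.75V)
Op 1: CLOSE 3-4: Q_total=23.00, C_total=2.00, V=11.50; Q3=11.50, Q4=11.50; dissipated=12.250
Op 2: CLOSE 4-2: Q_total=26.50, C_total=5.00, V=5.30; Q4=5.30, Q2=21.20; dissipated=24.025
Final charges: Q1=17.00, Q2=21.20, Q3=11.50, Q4=5.30, Q5=11.00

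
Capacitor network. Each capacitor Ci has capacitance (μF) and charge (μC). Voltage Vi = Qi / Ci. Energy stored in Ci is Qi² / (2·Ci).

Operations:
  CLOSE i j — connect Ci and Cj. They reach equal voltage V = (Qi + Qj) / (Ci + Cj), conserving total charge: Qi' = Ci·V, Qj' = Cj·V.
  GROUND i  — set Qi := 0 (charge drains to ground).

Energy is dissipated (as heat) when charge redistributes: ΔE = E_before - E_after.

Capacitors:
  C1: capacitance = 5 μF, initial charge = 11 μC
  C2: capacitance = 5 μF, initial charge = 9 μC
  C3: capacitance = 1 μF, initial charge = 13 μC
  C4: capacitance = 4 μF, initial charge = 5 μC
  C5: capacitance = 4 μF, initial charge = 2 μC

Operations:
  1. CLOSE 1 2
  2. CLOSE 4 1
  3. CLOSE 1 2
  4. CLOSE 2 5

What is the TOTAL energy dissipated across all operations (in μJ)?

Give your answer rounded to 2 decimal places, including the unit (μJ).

Initial: C1(5μF, Q=11μC, V=2.20V), C2(5μF, Q=9μC, V=1.80V), C3(1μF, Q=13μC, V=13.00V), C4(4μF, Q=5μC, V=1.25V), C5(4μF, Q=2μC, V=0.50V)
Op 1: CLOSE 1-2: Q_total=20.00, C_total=10.00, V=2.00; Q1=10.00, Q2=10.00; dissipated=0.200
Op 2: CLOSE 4-1: Q_total=15.00, C_total=9.00, V=1.67; Q4=6.67, Q1=8.33; dissipated=0.625
Op 3: CLOSE 1-2: Q_total=18.33, C_total=10.00, V=1.83; Q1=9.17, Q2=9.17; dissipated=0.139
Op 4: CLOSE 2-5: Q_total=11.17, C_total=9.00, V=1.24; Q2=6.20, Q5=4.96; dissipated=1.975
Total dissipated: 2.939 μJ

Answer: 2.94 μJ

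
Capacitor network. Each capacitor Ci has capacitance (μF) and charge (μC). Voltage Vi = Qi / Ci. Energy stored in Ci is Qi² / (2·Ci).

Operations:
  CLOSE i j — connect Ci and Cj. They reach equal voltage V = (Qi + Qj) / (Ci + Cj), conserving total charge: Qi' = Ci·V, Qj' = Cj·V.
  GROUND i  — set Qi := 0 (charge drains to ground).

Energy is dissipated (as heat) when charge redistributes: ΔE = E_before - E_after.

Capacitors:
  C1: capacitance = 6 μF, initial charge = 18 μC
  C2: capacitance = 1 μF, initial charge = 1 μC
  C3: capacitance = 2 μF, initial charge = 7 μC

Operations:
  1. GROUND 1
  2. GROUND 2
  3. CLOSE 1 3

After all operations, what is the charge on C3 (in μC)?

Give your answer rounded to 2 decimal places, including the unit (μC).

Answer: 1.75 μC

Derivation:
Initial: C1(6μF, Q=18μC, V=3.00V), C2(1μF, Q=1μC, V=1.00V), C3(2μF, Q=7μC, V=3.50V)
Op 1: GROUND 1: Q1=0; energy lost=27.000
Op 2: GROUND 2: Q2=0; energy lost=0.500
Op 3: CLOSE 1-3: Q_total=7.00, C_total=8.00, V=0.88; Q1=5.25, Q3=1.75; dissipated=9.188
Final charges: Q1=5.25, Q2=0.00, Q3=1.75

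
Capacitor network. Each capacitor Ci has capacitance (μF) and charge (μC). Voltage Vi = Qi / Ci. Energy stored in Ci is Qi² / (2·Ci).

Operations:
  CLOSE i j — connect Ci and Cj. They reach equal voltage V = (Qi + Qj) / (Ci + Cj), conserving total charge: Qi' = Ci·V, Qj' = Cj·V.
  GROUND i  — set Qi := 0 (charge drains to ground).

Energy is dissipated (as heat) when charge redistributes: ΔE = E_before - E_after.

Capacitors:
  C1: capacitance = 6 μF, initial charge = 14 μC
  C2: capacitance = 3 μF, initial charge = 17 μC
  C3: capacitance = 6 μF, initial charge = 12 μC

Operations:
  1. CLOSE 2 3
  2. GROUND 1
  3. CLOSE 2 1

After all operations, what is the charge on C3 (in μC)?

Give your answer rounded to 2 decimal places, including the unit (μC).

Answer: 19.33 μC

Derivation:
Initial: C1(6μF, Q=14μC, V=2.33V), C2(3μF, Q=17μC, V=5.67V), C3(6μF, Q=12μC, V=2.00V)
Op 1: CLOSE 2-3: Q_total=29.00, C_total=9.00, V=3.22; Q2=9.67, Q3=19.33; dissipated=13.444
Op 2: GROUND 1: Q1=0; energy lost=16.333
Op 3: CLOSE 2-1: Q_total=9.67, C_total=9.00, V=1.07; Q2=3.22, Q1=6.44; dissipated=10.383
Final charges: Q1=6.44, Q2=3.22, Q3=19.33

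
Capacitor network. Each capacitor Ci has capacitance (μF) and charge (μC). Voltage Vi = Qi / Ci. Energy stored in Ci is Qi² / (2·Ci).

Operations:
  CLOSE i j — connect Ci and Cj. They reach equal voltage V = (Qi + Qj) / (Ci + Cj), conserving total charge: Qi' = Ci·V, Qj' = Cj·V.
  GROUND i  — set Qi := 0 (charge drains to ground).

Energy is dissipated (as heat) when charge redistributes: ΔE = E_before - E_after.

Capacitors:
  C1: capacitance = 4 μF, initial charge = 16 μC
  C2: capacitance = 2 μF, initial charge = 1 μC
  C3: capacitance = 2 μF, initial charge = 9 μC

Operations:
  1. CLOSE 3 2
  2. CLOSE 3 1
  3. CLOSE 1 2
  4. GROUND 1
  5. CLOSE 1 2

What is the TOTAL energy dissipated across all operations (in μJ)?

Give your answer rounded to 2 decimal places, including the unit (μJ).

Initial: C1(4μF, Q=16μC, V=4.00V), C2(2μF, Q=1μC, V=0.50V), C3(2μF, Q=9μC, V=4.50V)
Op 1: CLOSE 3-2: Q_total=10.00, C_total=4.00, V=2.50; Q3=5.00, Q2=5.00; dissipated=8.000
Op 2: CLOSE 3-1: Q_total=21.00, C_total=6.00, V=3.50; Q3=7.00, Q1=14.00; dissipated=1.500
Op 3: CLOSE 1-2: Q_total=19.00, C_total=6.00, V=3.17; Q1=12.67, Q2=6.33; dissipated=0.667
Op 4: GROUND 1: Q1=0; energy lost=20.056
Op 5: CLOSE 1-2: Q_total=6.33, C_total=6.00, V=1.06; Q1=4.22, Q2=2.11; dissipated=6.685
Total dissipated: 36.907 μJ

Answer: 36.91 μJ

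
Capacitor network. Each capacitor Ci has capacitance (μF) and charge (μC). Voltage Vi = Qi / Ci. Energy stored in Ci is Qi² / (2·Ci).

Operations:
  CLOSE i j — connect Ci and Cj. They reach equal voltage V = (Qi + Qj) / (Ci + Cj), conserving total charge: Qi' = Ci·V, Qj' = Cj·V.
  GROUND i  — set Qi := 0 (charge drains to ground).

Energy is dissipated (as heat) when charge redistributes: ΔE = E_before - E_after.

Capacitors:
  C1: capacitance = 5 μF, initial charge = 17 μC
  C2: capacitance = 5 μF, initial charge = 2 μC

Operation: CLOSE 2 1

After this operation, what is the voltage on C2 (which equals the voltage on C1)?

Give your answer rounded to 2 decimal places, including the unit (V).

Initial: C1(5μF, Q=17μC, V=3.40V), C2(5μF, Q=2μC, V=0.40V)
Op 1: CLOSE 2-1: Q_total=19.00, C_total=10.00, V=1.90; Q2=9.50, Q1=9.50; dissipated=11.250

Answer: 1.90 V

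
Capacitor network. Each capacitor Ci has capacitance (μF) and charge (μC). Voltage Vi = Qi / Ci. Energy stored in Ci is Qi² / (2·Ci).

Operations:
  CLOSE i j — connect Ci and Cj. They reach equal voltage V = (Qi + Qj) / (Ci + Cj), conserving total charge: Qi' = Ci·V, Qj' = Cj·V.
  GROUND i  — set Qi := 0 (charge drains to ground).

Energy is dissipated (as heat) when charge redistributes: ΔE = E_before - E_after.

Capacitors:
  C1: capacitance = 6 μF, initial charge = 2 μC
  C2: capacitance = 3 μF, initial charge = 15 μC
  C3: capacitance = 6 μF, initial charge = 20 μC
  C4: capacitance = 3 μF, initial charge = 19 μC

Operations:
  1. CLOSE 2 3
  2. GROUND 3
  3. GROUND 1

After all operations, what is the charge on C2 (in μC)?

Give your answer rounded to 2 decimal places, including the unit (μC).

Initial: C1(6μF, Q=2μC, V=0.33V), C2(3μF, Q=15μC, V=5.00V), C3(6μF, Q=20μC, V=3.33V), C4(3μF, Q=19μC, V=6.33V)
Op 1: CLOSE 2-3: Q_total=35.00, C_total=9.00, V=3.89; Q2=11.67, Q3=23.33; dissipated=2.778
Op 2: GROUND 3: Q3=0; energy lost=45.370
Op 3: GROUND 1: Q1=0; energy lost=0.333
Final charges: Q1=0.00, Q2=11.67, Q3=0.00, Q4=19.00

Answer: 11.67 μC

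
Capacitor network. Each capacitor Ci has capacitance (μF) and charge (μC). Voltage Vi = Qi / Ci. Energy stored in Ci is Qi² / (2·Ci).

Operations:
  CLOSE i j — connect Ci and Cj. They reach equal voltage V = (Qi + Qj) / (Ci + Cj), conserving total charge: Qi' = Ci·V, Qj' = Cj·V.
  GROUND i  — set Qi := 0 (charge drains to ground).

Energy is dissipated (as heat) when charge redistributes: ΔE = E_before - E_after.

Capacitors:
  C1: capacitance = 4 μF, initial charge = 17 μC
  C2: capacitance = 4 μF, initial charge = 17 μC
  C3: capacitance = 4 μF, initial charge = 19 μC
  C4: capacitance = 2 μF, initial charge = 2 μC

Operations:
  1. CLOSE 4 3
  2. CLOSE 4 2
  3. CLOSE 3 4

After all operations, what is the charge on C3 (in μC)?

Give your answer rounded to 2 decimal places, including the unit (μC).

Initial: C1(4μF, Q=17μC, V=4.25V), C2(4μF, Q=17μC, V=4.25V), C3(4μF, Q=19μC, V=4.75V), C4(2μF, Q=2μC, V=1.00V)
Op 1: CLOSE 4-3: Q_total=21.00, C_total=6.00, V=3.50; Q4=7.00, Q3=14.00; dissipated=9.375
Op 2: CLOSE 4-2: Q_total=24.00, C_total=6.00, V=4.00; Q4=8.00, Q2=16.00; dissipated=0.375
Op 3: CLOSE 3-4: Q_total=22.00, C_total=6.00, V=3.67; Q3=14.67, Q4=7.33; dissipated=0.167
Final charges: Q1=17.00, Q2=16.00, Q3=14.67, Q4=7.33

Answer: 14.67 μC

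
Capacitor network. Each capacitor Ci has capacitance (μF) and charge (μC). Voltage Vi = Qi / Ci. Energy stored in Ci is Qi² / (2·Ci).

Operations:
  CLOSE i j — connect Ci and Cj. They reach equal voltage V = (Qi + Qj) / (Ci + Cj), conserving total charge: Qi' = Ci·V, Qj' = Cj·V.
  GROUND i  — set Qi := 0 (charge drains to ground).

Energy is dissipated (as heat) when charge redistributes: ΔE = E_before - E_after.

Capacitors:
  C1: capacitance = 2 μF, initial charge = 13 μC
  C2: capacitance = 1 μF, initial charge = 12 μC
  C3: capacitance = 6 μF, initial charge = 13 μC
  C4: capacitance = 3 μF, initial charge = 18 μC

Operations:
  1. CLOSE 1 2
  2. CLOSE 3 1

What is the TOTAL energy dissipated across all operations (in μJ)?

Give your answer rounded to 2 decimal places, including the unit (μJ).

Answer: 38.60 μJ

Derivation:
Initial: C1(2μF, Q=13μC, V=6.50V), C2(1μF, Q=12μC, V=12.00V), C3(6μF, Q=13μC, V=2.17V), C4(3μF, Q=18μC, V=6.00V)
Op 1: CLOSE 1-2: Q_total=25.00, C_total=3.00, V=8.33; Q1=16.67, Q2=8.33; dissipated=10.083
Op 2: CLOSE 3-1: Q_total=29.67, C_total=8.00, V=3.71; Q3=22.25, Q1=7.42; dissipated=28.521
Total dissipated: 38.604 μJ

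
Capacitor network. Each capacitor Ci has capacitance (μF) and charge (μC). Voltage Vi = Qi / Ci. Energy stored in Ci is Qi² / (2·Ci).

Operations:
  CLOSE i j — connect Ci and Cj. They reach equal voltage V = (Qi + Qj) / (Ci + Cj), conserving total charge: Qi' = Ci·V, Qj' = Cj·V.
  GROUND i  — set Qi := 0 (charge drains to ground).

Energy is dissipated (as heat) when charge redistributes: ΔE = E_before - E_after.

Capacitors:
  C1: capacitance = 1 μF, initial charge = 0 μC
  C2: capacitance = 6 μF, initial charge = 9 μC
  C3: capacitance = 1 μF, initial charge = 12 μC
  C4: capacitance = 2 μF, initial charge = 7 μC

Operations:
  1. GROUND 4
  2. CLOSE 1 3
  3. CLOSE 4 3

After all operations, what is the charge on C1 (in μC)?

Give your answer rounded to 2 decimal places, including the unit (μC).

Answer: 6.00 μC

Derivation:
Initial: C1(1μF, Q=0μC, V=0.00V), C2(6μF, Q=9μC, V=1.50V), C3(1μF, Q=12μC, V=12.00V), C4(2μF, Q=7μC, V=3.50V)
Op 1: GROUND 4: Q4=0; energy lost=12.250
Op 2: CLOSE 1-3: Q_total=12.00, C_total=2.00, V=6.00; Q1=6.00, Q3=6.00; dissipated=36.000
Op 3: CLOSE 4-3: Q_total=6.00, C_total=3.00, V=2.00; Q4=4.00, Q3=2.00; dissipated=12.000
Final charges: Q1=6.00, Q2=9.00, Q3=2.00, Q4=4.00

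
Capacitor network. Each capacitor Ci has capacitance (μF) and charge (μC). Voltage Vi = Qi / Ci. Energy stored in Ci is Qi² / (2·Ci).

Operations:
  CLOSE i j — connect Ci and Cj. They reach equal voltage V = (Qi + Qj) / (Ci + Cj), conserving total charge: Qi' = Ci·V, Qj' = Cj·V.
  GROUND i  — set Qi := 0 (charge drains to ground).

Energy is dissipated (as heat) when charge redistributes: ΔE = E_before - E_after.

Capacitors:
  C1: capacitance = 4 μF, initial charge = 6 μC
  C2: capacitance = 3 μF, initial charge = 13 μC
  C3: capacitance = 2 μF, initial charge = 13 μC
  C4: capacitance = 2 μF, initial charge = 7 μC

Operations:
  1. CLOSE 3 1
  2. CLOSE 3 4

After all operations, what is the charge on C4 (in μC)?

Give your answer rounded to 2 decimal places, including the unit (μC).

Answer: 6.67 μC

Derivation:
Initial: C1(4μF, Q=6μC, V=1.50V), C2(3μF, Q=13μC, V=4.33V), C3(2μF, Q=13μC, V=6.50V), C4(2μF, Q=7μC, V=3.50V)
Op 1: CLOSE 3-1: Q_total=19.00, C_total=6.00, V=3.17; Q3=6.33, Q1=12.67; dissipated=16.667
Op 2: CLOSE 3-4: Q_total=13.33, C_total=4.00, V=3.33; Q3=6.67, Q4=6.67; dissipated=0.056
Final charges: Q1=12.67, Q2=13.00, Q3=6.67, Q4=6.67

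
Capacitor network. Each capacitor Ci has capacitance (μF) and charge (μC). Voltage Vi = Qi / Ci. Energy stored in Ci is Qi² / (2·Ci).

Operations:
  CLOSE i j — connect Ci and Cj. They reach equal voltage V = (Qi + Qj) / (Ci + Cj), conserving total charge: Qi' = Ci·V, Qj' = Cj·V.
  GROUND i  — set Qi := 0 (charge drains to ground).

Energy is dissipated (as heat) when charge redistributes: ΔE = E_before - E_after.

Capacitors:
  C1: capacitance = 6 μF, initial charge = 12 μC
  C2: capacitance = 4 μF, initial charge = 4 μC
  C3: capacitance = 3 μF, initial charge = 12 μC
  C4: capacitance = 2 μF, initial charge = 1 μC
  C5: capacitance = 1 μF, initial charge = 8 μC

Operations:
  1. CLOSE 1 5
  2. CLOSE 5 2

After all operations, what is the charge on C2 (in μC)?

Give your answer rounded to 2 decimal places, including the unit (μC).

Answer: 5.49 μC

Derivation:
Initial: C1(6μF, Q=12μC, V=2.00V), C2(4μF, Q=4μC, V=1.00V), C3(3μF, Q=12μC, V=4.00V), C4(2μF, Q=1μC, V=0.50V), C5(1μF, Q=8μC, V=8.00V)
Op 1: CLOSE 1-5: Q_total=20.00, C_total=7.00, V=2.86; Q1=17.14, Q5=2.86; dissipated=15.429
Op 2: CLOSE 5-2: Q_total=6.86, C_total=5.00, V=1.37; Q5=1.37, Q2=5.49; dissipated=1.380
Final charges: Q1=17.14, Q2=5.49, Q3=12.00, Q4=1.00, Q5=1.37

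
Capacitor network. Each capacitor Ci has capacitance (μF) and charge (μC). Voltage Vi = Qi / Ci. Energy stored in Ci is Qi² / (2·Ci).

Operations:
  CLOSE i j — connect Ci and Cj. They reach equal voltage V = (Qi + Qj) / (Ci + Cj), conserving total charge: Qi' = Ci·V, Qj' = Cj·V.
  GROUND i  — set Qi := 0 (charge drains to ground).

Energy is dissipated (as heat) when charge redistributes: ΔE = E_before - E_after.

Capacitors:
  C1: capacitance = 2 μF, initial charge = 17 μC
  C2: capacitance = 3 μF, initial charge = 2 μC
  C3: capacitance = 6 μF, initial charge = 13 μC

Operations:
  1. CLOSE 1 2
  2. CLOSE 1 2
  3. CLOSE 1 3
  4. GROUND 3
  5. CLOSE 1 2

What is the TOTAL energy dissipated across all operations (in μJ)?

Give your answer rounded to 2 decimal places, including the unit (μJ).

Initial: C1(2μF, Q=17μC, V=8.50V), C2(3μF, Q=2μC, V=0.67V), C3(6μF, Q=13μC, V=2.17V)
Op 1: CLOSE 1-2: Q_total=19.00, C_total=5.00, V=3.80; Q1=7.60, Q2=11.40; dissipated=36.817
Op 2: CLOSE 1-2: Q_total=19.00, C_total=5.00, V=3.80; Q1=7.60, Q2=11.40; dissipated=0.000
Op 3: CLOSE 1-3: Q_total=20.60, C_total=8.00, V=2.58; Q1=5.15, Q3=15.45; dissipated=2.001
Op 4: GROUND 3: Q3=0; energy lost=19.892
Op 5: CLOSE 1-2: Q_total=16.55, C_total=5.00, V=3.31; Q1=6.62, Q2=9.93; dissipated=0.900
Total dissipated: 59.610 μJ

Answer: 59.61 μJ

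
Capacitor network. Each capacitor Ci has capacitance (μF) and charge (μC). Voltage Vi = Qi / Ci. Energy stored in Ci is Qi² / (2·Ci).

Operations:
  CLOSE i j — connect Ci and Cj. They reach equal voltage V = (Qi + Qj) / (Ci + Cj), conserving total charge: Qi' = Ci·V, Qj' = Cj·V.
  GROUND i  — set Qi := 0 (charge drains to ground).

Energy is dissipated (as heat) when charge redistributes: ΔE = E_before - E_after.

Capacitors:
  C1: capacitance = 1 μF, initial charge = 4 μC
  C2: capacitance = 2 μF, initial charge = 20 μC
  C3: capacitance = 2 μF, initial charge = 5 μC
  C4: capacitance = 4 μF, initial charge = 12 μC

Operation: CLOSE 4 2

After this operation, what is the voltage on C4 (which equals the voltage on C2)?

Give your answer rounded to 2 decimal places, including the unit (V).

Answer: 5.33 V

Derivation:
Initial: C1(1μF, Q=4μC, V=4.00V), C2(2μF, Q=20μC, V=10.00V), C3(2μF, Q=5μC, V=2.50V), C4(4μF, Q=12μC, V=3.00V)
Op 1: CLOSE 4-2: Q_total=32.00, C_total=6.00, V=5.33; Q4=21.33, Q2=10.67; dissipated=32.667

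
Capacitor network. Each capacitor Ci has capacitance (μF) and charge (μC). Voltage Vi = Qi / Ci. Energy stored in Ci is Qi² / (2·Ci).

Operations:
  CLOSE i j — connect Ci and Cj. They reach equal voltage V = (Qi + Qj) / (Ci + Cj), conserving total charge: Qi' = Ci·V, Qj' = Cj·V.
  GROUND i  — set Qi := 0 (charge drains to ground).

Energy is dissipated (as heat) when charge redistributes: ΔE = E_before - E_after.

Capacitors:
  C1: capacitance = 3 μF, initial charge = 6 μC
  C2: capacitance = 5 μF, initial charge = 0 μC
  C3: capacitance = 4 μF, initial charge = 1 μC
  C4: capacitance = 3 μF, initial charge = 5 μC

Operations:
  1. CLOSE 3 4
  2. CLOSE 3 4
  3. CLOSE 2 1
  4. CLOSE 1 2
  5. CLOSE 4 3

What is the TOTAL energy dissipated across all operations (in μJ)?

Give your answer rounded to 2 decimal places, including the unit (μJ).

Answer: 5.47 μJ

Derivation:
Initial: C1(3μF, Q=6μC, V=2.00V), C2(5μF, Q=0μC, V=0.00V), C3(4μF, Q=1μC, V=0.25V), C4(3μF, Q=5μC, V=1.67V)
Op 1: CLOSE 3-4: Q_total=6.00, C_total=7.00, V=0.86; Q3=3.43, Q4=2.57; dissipated=1.720
Op 2: CLOSE 3-4: Q_total=6.00, C_total=7.00, V=0.86; Q3=3.43, Q4=2.57; dissipated=0.000
Op 3: CLOSE 2-1: Q_total=6.00, C_total=8.00, V=0.75; Q2=3.75, Q1=2.25; dissipated=3.750
Op 4: CLOSE 1-2: Q_total=6.00, C_total=8.00, V=0.75; Q1=2.25, Q2=3.75; dissipated=0.000
Op 5: CLOSE 4-3: Q_total=6.00, C_total=7.00, V=0.86; Q4=2.57, Q3=3.43; dissipated=0.000
Total dissipated: 5.470 μJ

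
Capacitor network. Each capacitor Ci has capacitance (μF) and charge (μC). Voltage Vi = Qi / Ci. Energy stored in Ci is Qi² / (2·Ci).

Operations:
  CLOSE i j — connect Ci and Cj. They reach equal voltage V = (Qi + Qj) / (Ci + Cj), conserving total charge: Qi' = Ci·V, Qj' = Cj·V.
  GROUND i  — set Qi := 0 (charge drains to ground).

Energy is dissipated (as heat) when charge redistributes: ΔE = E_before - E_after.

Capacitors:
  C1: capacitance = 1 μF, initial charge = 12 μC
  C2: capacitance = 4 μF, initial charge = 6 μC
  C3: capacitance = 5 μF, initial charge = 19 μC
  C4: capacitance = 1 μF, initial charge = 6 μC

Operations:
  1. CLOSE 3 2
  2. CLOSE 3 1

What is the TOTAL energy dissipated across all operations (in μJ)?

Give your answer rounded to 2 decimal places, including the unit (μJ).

Initial: C1(1μF, Q=12μC, V=12.00V), C2(4μF, Q=6μC, V=1.50V), C3(5μF, Q=19μC, V=3.80V), C4(1μF, Q=6μC, V=6.00V)
Op 1: CLOSE 3-2: Q_total=25.00, C_total=9.00, V=2.78; Q3=13.89, Q2=11.11; dissipated=5.878
Op 2: CLOSE 3-1: Q_total=25.89, C_total=6.00, V=4.31; Q3=21.57, Q1=4.31; dissipated=35.437
Total dissipated: 41.315 μJ

Answer: 41.32 μJ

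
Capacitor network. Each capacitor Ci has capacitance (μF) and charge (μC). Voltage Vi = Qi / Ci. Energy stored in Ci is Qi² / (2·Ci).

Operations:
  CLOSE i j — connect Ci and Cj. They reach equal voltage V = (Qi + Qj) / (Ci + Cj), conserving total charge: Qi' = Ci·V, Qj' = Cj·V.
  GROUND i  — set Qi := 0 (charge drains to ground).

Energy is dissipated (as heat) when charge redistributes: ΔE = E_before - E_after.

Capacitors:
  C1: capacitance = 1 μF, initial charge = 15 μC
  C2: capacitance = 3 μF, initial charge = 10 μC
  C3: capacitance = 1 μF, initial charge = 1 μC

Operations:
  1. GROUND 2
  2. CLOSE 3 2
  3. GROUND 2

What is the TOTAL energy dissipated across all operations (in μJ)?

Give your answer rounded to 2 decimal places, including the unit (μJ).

Answer: 17.14 μJ

Derivation:
Initial: C1(1μF, Q=15μC, V=15.00V), C2(3μF, Q=10μC, V=3.33V), C3(1μF, Q=1μC, V=1.00V)
Op 1: GROUND 2: Q2=0; energy lost=16.667
Op 2: CLOSE 3-2: Q_total=1.00, C_total=4.00, V=0.25; Q3=0.25, Q2=0.75; dissipated=0.375
Op 3: GROUND 2: Q2=0; energy lost=0.094
Total dissipated: 17.135 μJ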